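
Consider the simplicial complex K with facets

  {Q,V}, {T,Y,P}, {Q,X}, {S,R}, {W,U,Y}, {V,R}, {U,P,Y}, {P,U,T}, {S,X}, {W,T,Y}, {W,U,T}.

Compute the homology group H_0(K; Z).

Fix the vertex order P < Q < R < S < T < U < V < W < X < Y and write every simplex with vertices in increasing order. Then dim K = 2 and the simplices of K are:

  0-simplices (10): P, Q, R, S, T, U, V, W, X, Y
  1-simplices (14): PT, PU, PY, QV, QX, RS, RV, SX, TU, TW, TY, UW, UY, WY
  2-simplices (6): PTU, PTY, PUY, TUW, TWY, UWY

so the chain groups are C_0 ≅ Z^10, C_1 ≅ Z^14, C_2 ≅ Z^6.

Boundary ∂_1: C_1 → C_0 is given by ∂[p,q] = [q] − [p]. For instance
  ∂PT = T − P.
The resulting 10×14 matrix has rank 8, and its Smith normal form has invariant factors (1,1,1,1,1,1,1,1).

The boundary map ∂_2: C_2 → C_1 maps a triangle to the signed sum of its edges. For instance
  ∂PTY = TY − PY + PT,
  ∂PUY = UY − PY + PU.
This gives a 14×6 integer matrix of rank 5; reducing to Smith normal form yields diagonal entries (1,1,1,1,1).

Now H_k = ker ∂_k / im ∂_{k+1}, so:

  H_0: rank C_0 − rank ∂_1 = 10 − 8 = 2, and the invariant factors of ∂_1 are all 1, so H_0 = Z^2.

H_0 ≅ Z^2.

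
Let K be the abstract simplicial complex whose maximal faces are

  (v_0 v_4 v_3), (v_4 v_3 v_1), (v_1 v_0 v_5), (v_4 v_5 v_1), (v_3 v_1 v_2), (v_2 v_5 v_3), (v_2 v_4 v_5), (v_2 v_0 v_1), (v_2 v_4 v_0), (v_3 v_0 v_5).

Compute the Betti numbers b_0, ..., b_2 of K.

Order the vertices as v_0 < v_1 < v_2 < v_3 < v_4 < v_5. Listing each simplex with vertices in this order, K has dimension 2 with simplices:

  0-simplices (6): [v_0], [v_1], [v_2], [v_3], [v_4], [v_5]
  1-simplices (15): (15 of them)
  2-simplices (10): [v_0,v_1,v_2], [v_0,v_1,v_5], [v_0,v_2,v_4], [v_0,v_3,v_4], [v_0,v_3,v_5], [v_1,v_2,v_3], [v_1,v_3,v_4], [v_1,v_4,v_5], [v_2,v_3,v_5], [v_2,v_4,v_5]

Hence C_0 ≅ Z^6, C_1 ≅ Z^15, C_2 ≅ Z^10.

Boundary ∂_1: C_1 → C_0 sends each edge [p,q] (with p < q) to q − p.
This gives a 6×15 integer matrix of rank 5; reducing to Smith normal form yields diagonal entries (1,1,1,1,1).

∂_2: C_2 → C_1 sends each 2-simplex [p,q,r] to [q,r] − [p,r] + [p,q]. For instance
  ∂[v_0,v_2,v_4] = [v_2,v_4] − [v_0,v_4] + [v_0,v_2],
  ∂[v_0,v_1,v_5] = [v_1,v_5] − [v_0,v_5] + [v_0,v_1].
This gives a 15×10 integer matrix of rank 10; reducing to Smith normal form yields diagonal entries (1,1,1,1,1,1,1,1,1,2).

Now H_k = ker ∂_k / im ∂_{k+1}, so:

  H_0: rank C_0 − rank ∂_1 = 6 − 5 = 1, and the invariant factors of ∂_1 are all 1, so H_0 ≅ Z.
  H_1: rank ker ∂_1 − rank ∂_2 = (15 − 5) − 10 = 0, and ∂_2 has invariant factor 2 > 1, so H_1 ≅ Z/2.
  H_2: rank ker ∂_2 − rank ∂_3 = (10 − 10) − 0 = 0, and there is no ∂_3, so H_2 ≅ 0.

(K is a triangulation of the real projective plane RP^2.)

Hence the Betti numbers are b_0 = 1, b_1 = 0, b_2 = 0.

b_0 = 1, b_1 = 0, b_2 = 0.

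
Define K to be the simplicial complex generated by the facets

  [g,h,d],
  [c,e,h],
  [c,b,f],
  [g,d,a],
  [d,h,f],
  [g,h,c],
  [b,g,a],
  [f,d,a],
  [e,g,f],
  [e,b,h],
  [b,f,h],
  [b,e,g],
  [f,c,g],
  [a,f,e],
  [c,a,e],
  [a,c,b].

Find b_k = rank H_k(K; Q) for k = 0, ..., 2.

b_0 = 1, b_1 = 2, b_2 = 1.

We work with the vertex ordering a < b < c < d < e < f < g < h. The simplices of K, each written with vertices in increasing order, are:

  0-simplices (8): a, b, c, d, e, f, g, h
  1-simplices (24): ab, ac, ad, ae, af, ag, bc, be, bf, bg, bh, ce, cf, cg, ch, df, dg, dh, ef, eg, eh, fg, fh, gh
  2-simplices (16): abc, abg, ace, adf, adg, aef, bcf, beg, beh, bfh, ceh, cfg, cgh, dfh, dgh, efg

giving chain groups C_0 ≅ Z^8, C_1 ≅ Z^24, C_2 ≅ Z^16.

The boundary map ∂_1: C_1 → C_0 is given by ∂[p,q] = [q] − [p]. For instance
  ∂ad = d − a.
The 8×24 boundary matrix has rank 7 and Smith normal form diag(1,1,1,1,1,1,1).

The boundary map ∂_2: C_2 → C_1 maps a triangle to the signed sum of its edges. For instance
  ∂adg = dg − ag + ad,
  ∂cfg = fg − cg + cf.
This gives a 24×16 integer matrix of rank 15; reducing to Smith normal form yields diagonal entries (1,1,1,1,1,1,1,1,1,1,1,1,1,1,1).

Now H_k = ker ∂_k / im ∂_{k+1}, so:

  H_0: rank C_0 − rank ∂_1 = 8 − 7 = 1, and the invariant factors of ∂_1 are all 1, so H_0 ≅ Z.
  H_1: rank ker ∂_1 − rank ∂_2 = (24 − 7) − 15 = 2, and the invariant factors of ∂_2 are all 1, so H_1 ≅ Z^2.
  H_2: rank ker ∂_2 − rank ∂_3 = (16 − 15) − 0 = 1, and there is no ∂_3, so H_2 ≅ Z.

As a check, the Euler characteristic is 8 − 24 + 16 = 0, which agrees with 1 − 2 + 1 = 0.
(K is a triangulation of the torus T^2.)

Hence the Betti numbers are b_0 = 1, b_1 = 2, b_2 = 1.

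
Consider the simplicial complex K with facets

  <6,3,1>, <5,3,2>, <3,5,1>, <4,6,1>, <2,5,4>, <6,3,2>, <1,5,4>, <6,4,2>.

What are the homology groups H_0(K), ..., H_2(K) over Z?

H_0 = Z,  H_1 = 0,  H_2 = Z.

Take the total order 1 < 2 < 3 < 4 < 5 < 6 on the vertex set. Then K (dimension 2) consists of the simplices:

  0-simplices (6): [1], [2], [3], [4], [5], [6]
  1-simplices (12): [1,3], [1,4], [1,5], [1,6], [2,3], [2,4], [2,5], [2,6], [3,5], [3,6], [4,5], [4,6]
  2-simplices (8): [1,3,5], [1,3,6], [1,4,5], [1,4,6], [2,3,5], [2,3,6], [2,4,5], [2,4,6]

giving chain groups C_0 ≅ Z^6, C_1 ≅ Z^12, C_2 ≅ Z^8.

∂_1: C_1 → C_0 maps an edge to its endpoints' difference, ∂[p,q] = q − p. For instance
  ∂[3,5] = [5] − [3].
As a 6×12 matrix over Z this has rank 5, with invariant factors (1,1,1,1,1).

∂_2: C_2 → C_1 maps a triangle to the signed sum of its edges. For instance
  ∂[1,4,5] = [4,5] − [1,5] + [1,4],
  ∂[1,3,5] = [3,5] − [1,5] + [1,3].
The resulting 12×8 matrix has rank 7, and its Smith normal form has invariant factors (1,1,1,1,1,1,1).

Reading off H_k = ker ∂_k / im ∂_{k+1}:

  H_0: rank C_0 − rank ∂_1 = 6 − 5 = 1, and the invariant factors of ∂_1 are all 1, so H_0 = Z.
  H_1: rank ker ∂_1 − rank ∂_2 = (12 − 5) − 7 = 0, and the invariant factors of ∂_2 are all 1, so H_1 = 0.
  H_2: rank ker ∂_2 − rank ∂_3 = (8 − 7) − 0 = 1, and there is no ∂_3, so H_2 = Z.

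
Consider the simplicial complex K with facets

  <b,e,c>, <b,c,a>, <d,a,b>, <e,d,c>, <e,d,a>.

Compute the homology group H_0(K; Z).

Order the vertices as a < b < c < d < e. Listing each simplex with vertices in this order, K has dimension 2 with simplices:

  0-simplices (5): a, b, c, d, e
  1-simplices (10): ab, ac, ad, ae, bc, bd, be, cd, ce, de
  2-simplices (5): abc, abd, ade, bce, cde

Hence C_0 ≅ Z^5, C_1 ≅ Z^10, C_2 ≅ Z^5.

∂_1: C_1 → C_0 sends each edge [p,q] (with p < q) to q − p. For instance
  ∂ad = d − a.
The resulting 5×10 matrix has rank 4, and its Smith normal form has invariant factors (1,1,1,1).

Boundary ∂_2: C_2 → C_1 acts by ∂[p,q,r] = [q,r] − [p,r] + [p,q]. For instance
  ∂ade = de − ae + ad,
  ∂cde = de − ce + cd.
The resulting 10×5 matrix has rank 5, and its Smith normal form has invariant factors (1,1,1,1,1).

From H_k ≅ ker(∂_k) / im(∂_{k+1}) we obtain:

  H_0: rank C_0 − rank ∂_1 = 5 − 4 = 1, and the invariant factors of ∂_1 are all 1, so H_0 = Z.

H_0 = Z.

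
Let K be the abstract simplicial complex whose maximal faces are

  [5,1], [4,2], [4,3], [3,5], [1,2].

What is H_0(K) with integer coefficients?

Order the vertices as 1 < 2 < 3 < 4 < 5. Listing each simplex with vertices in this order, K has dimension 1 with simplices:

  0-simplices (5): [1], [2], [3], [4], [5]
  1-simplices (5): [1,2], [1,5], [2,4], [3,4], [3,5]

so the chain groups are C_0 ≅ Z^5, C_1 ≅ Z^5.

∂_1: C_1 → C_0 is given by ∂[p,q] = [q] − [p]. For instance
  ∂[1,2] = [2] − [1].
As a 5×5 matrix over Z this has rank 4, with invariant factors (1,1,1,1).

Computing H_k = (kernel of ∂_k) / (image of ∂_{k+1}):

  H_0: rank C_0 − rank ∂_1 = 5 − 4 = 1, and the invariant factors of ∂_1 are all 1, so H_0 ≅ Z.

(K is a triangulation of the circle S^1.)

H_0 ≅ Z.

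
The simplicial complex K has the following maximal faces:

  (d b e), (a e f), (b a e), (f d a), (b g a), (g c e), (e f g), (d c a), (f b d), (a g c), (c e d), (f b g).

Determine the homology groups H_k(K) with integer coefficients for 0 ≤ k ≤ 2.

Fix the vertex order a < b < c < d < e < f < g and write every simplex with vertices in increasing order. Then dim K = 2 and the simplices of K are:

  0-simplices (7): a, b, c, d, e, f, g
  1-simplices (18): ab, ac, ad, ae, af, ag, bd, be, bf, bg, cd, ce, cg, de, df, ef, eg, fg
  2-simplices (12): abe, abg, acd, acg, adf, aef, bde, bdf, bfg, cde, ceg, efg

Hence C_0 ≅ Z^7, C_1 ≅ Z^18, C_2 ≅ Z^12.

The boundary map ∂_1: C_1 → C_0 is given by ∂[p,q] = [q] − [p]. For instance
  ∂ef = f − e.
The resulting 7×18 matrix has rank 6, and its Smith normal form has invariant factors (1,1,1,1,1,1).

The boundary map ∂_2: C_2 → C_1 maps a triangle to the signed sum of its edges. For instance
  ∂ceg = eg − cg + ce,
  ∂bde = de − be + bd.
As a 18×12 matrix over Z this has rank 12, with invariant factors (1,1,1,1,1,1,1,1,1,1,1,2).

Computing H_k = (kernel of ∂_k) / (image of ∂_{k+1}):

  H_0: rank C_0 − rank ∂_1 = 7 − 6 = 1, and the invariant factors of ∂_1 are all 1, so H_0 = Z.
  H_1: rank ker ∂_1 − rank ∂_2 = (18 − 6) − 12 = 0, and ∂_2 has invariant factor 2 > 1, so H_1 = Z/2.
  H_2: rank ker ∂_2 − rank ∂_3 = (12 − 12) − 0 = 0, and there is no ∂_3, so H_2 = 0.

As a check, the Euler characteristic is 7 − 18 + 12 = 1, which agrees with 1 − 0 + 0 = 1.

H_0 ≅ Z,  H_1 ≅ Z/2,  H_2 = 0.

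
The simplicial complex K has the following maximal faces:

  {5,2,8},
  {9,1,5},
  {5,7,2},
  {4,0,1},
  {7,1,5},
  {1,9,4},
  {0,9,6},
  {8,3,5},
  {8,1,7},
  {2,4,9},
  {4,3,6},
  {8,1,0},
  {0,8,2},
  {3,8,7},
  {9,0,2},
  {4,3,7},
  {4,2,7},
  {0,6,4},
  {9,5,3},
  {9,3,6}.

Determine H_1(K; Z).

H_1 = Z ⊕ Z/2Z.

We work with the vertex ordering 0 < 1 < 2 < 3 < 4 < 5 < 6 < 7 < 8 < 9. The simplices of K, each written with vertices in increasing order, are:

  0-simplices (10): [0], [1], [2], [3], [4], [5], [6], [7], [8], [9]
  1-simplices (30): (30 of them)
  2-simplices (20): (20 of them)

giving chain groups C_0 ≅ Z^10, C_1 ≅ Z^30, C_2 ≅ Z^20.

Boundary ∂_1: C_1 → C_0 is given by ∂[p,q] = [q] − [p].
As a 10×30 matrix over Z this has rank 9, with invariant factors (1,1,1,1,1,1,1,1,1).

∂_2: C_2 → C_1 maps a triangle to the signed sum of its edges. For instance
  ∂[0,1,4] = [1,4] − [0,4] + [0,1],
  ∂[3,7,8] = [7,8] − [3,8] + [3,7].
The resulting 30×20 matrix has rank 20, and its Smith normal form has invariant factors (1,1,1,1,1,1,1,1,1,1,1,1,1,1,1,1,1,1,1,2).

Reading off H_k = ker ∂_k / im ∂_{k+1}:

  H_1: rank ker ∂_1 − rank ∂_2 = (30 − 9) − 20 = 1, and ∂_2 has invariant factor 2 > 1, so H_1 ≅ Z ⊕ Z/2Z.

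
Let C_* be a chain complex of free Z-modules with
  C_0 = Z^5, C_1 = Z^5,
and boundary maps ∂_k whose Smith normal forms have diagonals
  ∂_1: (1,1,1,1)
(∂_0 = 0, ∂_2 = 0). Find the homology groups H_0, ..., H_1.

H_0 = Z,  H_1 = Z.

H_0: b_0 = 5 − 0 − 4 = 1; torsion from ∂_1 factors > 1: none. So H_0 = Z.
H_1: b_1 = 5 − 4 − 0 = 1; torsion from ∂_2 factors > 1: none. So H_1 = Z.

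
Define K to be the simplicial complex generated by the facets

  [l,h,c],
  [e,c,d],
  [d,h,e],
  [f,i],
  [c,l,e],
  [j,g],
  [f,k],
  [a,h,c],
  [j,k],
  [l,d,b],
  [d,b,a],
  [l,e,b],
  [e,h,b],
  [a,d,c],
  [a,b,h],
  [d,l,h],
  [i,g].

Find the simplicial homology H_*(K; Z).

K has 12 vertices, 23 edges, 12 triangles.
rank ∂_0 = 0, rank ∂_1 = 10 ⇒ b_0 = 12 − 0 − 10 = 2; all invariant factors of ∂_1 are 1 so no torsion. So H_0 = Z^2.
rank ∂_1 = 10, rank ∂_2 = 12 ⇒ b_1 = 23 − 10 − 12 = 1; ∂_2 has invariant factor(s) [2] giving torsion. So H_1 = Z × Z/2.
rank ∂_2 = 12, rank ∂_3 = 0 ⇒ b_2 = 12 − 12 − 0 = 0. So H_2 = 0.

H_0 = Z^2,  H_1 = Z × Z/2,  H_2 = 0.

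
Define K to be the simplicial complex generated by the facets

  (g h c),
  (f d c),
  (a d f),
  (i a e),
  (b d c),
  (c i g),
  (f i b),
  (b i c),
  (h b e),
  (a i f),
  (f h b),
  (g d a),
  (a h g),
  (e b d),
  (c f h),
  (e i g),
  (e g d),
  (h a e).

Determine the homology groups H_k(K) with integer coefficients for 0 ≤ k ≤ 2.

H_0 = Z,  H_1 = Z ⊕ Z_2,  H_2 = 0.

We work with the vertex ordering a < b < c < d < e < f < g < h < i. The simplices of K, each written with vertices in increasing order, are:

  0-simplices (9): a, b, c, d, e, f, g, h, i
  1-simplices (27): ad, ae, af, ag, ah, ai, bc, bd, be, bf, bh, bi, cd, cf, cg, ch, ci, de, df, dg, eg, eh, ei, fh, fi, gh, gi
  2-simplices (18): adf, adg, aeh, aei, afi, agh, bcd, bci, bde, beh, bfh, bfi, cdf, cfh, cgh, cgi, deg, egi

giving chain groups C_0 ≅ Z^9, C_1 ≅ Z^27, C_2 ≅ Z^18.

Boundary ∂_1: C_1 → C_0 maps an edge to its endpoints' difference, ∂[p,q] = q − p. For instance
  ∂ae = e − a.
As a 9×27 matrix over Z this has rank 8, with invariant factors (1,1,1,1,1,1,1,1).

Boundary ∂_2: C_2 → C_1 maps a triangle to the signed sum of its edges. For instance
  ∂bfh = fh − bh + bf,
  ∂afi = fi − ai + af.
This gives a 27×18 integer matrix of rank 18; reducing to Smith normal form yields diagonal entries (1,1,1,1,1,1,1,1,1,1,1,1,1,1,1,1,1,2).

Computing H_k = (kernel of ∂_k) / (image of ∂_{k+1}):

  H_0: rank C_0 − rank ∂_1 = 9 − 8 = 1, and the invariant factors of ∂_1 are all 1, so H_0 = Z.
  H_1: rank ker ∂_1 − rank ∂_2 = (27 − 8) − 18 = 1, and ∂_2 has invariant factor 2 > 1, so H_1 = Z ⊕ Z_2.
  H_2: rank ker ∂_2 − rank ∂_3 = (18 − 18) − 0 = 0, and there is no ∂_3, so H_2 = 0.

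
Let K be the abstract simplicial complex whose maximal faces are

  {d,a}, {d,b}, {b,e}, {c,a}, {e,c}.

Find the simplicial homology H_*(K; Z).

Order the vertices as a < b < c < d < e. Listing each simplex with vertices in this order, K has dimension 1 with simplices:

  0-simplices (5): a, b, c, d, e
  1-simplices (5): ac, ad, bd, be, ce

Hence C_0 ≅ Z^5, C_1 ≅ Z^5.

Boundary ∂_1: C_1 → C_0 is given by ∂[p,q] = [q] − [p]. For instance
  ∂be = e − b.
This gives a 5×5 integer matrix of rank 4; reducing to Smith normal form yields diagonal entries (1,1,1,1).

Computing H_k = (kernel of ∂_k) / (image of ∂_{k+1}):

  H_0: rank C_0 − rank ∂_1 = 5 − 4 = 1, and the invariant factors of ∂_1 are all 1, so H_0 = Z.
  H_1: rank ker ∂_1 − rank ∂_2 = (5 − 4) − 0 = 1, and there is no ∂_2, so H_1 = Z.

As a check, the Euler characteristic is 5 − 5 = 0, which agrees with 1 − 1 = 0.

H_0 ≅ Z,  H_1 ≅ Z.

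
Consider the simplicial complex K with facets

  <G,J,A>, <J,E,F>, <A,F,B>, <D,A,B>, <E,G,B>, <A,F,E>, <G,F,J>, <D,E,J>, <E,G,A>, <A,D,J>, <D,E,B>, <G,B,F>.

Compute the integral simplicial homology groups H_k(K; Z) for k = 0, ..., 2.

H_0 ≅ Z,  H_1 ≅ Z/2,  H_2 = 0.

Fix the vertex order A < B < D < E < F < G < J and write every simplex with vertices in increasing order. Then dim K = 2 and the simplices of K are:

  0-simplices (7): A, B, D, E, F, G, J
  1-simplices (18): AB, AD, AE, AF, AG, AJ, BD, BE, BF, BG, DE, DJ, EF, EG, EJ, FG, FJ, GJ
  2-simplices (12): ABD, ABF, ADJ, AEF, AEG, AGJ, BDE, BEG, BFG, DEJ, EFJ, FGJ

giving chain groups C_0 ≅ Z^7, C_1 ≅ Z^18, C_2 ≅ Z^12.

∂_1: C_1 → C_0 sends each edge [p,q] (with p < q) to q − p.
This gives a 7×18 integer matrix of rank 6; reducing to Smith normal form yields diagonal entries (1,1,1,1,1,1).

Boundary ∂_2: C_2 → C_1 acts by ∂[p,q,r] = [q,r] − [p,r] + [p,q]. For instance
  ∂AGJ = GJ − AJ + AG,
  ∂DEJ = EJ − DJ + DE.
The 18×12 boundary matrix has rank 12 and Smith normal form diag(1,1,1,1,1,1,1,1,1,1,1,2).

From H_k ≅ ker(∂_k) / im(∂_{k+1}) we obtain:

  H_0: rank C_0 − rank ∂_1 = 7 − 6 = 1, and the invariant factors of ∂_1 are all 1, so H_0 ≅ Z.
  H_1: rank ker ∂_1 − rank ∂_2 = (18 − 6) − 12 = 0, and ∂_2 has invariant factor 2 > 1, so H_1 ≅ Z/2.
  H_2: rank ker ∂_2 − rank ∂_3 = (12 − 12) − 0 = 0, and there is no ∂_3, so H_2 ≅ 0.

As a check, the Euler characteristic is 7 − 18 + 12 = 1, which agrees with 1 − 0 + 0 = 1.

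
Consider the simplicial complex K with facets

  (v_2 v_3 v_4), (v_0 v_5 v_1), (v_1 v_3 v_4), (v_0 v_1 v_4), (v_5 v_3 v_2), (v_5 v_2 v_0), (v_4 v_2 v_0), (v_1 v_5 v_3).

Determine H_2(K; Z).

Fix the vertex order v_0 < v_1 < v_2 < v_3 < v_4 < v_5 and write every simplex with vertices in increasing order. Then dim K = 2 and the simplices of K are:

  0-simplices (6): [v_0], [v_1], [v_2], [v_3], [v_4], [v_5]
  1-simplices (12): [v_0,v_1], [v_0,v_2], [v_0,v_4], [v_0,v_5], [v_1,v_3], [v_1,v_4], [v_1,v_5], [v_2,v_3], [v_2,v_4], [v_2,v_5], [v_3,v_4], [v_3,v_5]
  2-simplices (8): [v_0,v_1,v_4], [v_0,v_1,v_5], [v_0,v_2,v_4], [v_0,v_2,v_5], [v_1,v_3,v_4], [v_1,v_3,v_5], [v_2,v_3,v_4], [v_2,v_3,v_5]

so the chain groups are C_0 ≅ Z^6, C_1 ≅ Z^12, C_2 ≅ Z^8.

Boundary ∂_1: C_1 → C_0 is given by ∂[p,q] = [q] − [p].
The 6×12 boundary matrix has rank 5 and Smith normal form diag(1,1,1,1,1).

Boundary ∂_2: C_2 → C_1 sends each 2-simplex [p,q,r] to [q,r] − [p,r] + [p,q]. For instance
  ∂[v_0,v_2,v_5] = [v_2,v_5] − [v_0,v_5] + [v_0,v_2],
  ∂[v_1,v_3,v_5] = [v_3,v_5] − [v_1,v_5] + [v_1,v_3].
The resulting 12×8 matrix has rank 7, and its Smith normal form has invariant factors (1,1,1,1,1,1,1).

Now H_k = ker ∂_k / im ∂_{k+1}, so:

  H_2: rank ker ∂_2 − rank ∂_3 = (8 − 7) − 0 = 1, and there is no ∂_3, so H_2 ≅ Z.

H_2 = Z.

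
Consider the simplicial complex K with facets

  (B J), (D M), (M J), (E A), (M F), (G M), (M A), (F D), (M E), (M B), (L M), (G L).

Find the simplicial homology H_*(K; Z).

We work with the vertex ordering A < B < D < E < F < G < J < L < M. The simplices of K, each written with vertices in increasing order, are:

  0-simplices (9): A, B, D, E, F, G, J, L, M
  1-simplices (12): AE, AM, BJ, BM, DF, DM, EM, FM, GL, GM, JM, LM

giving chain groups C_0 ≅ Z^9, C_1 ≅ Z^12.

Boundary ∂_1: C_1 → C_0 is given by ∂[p,q] = [q] − [p].
The resulting 9×12 matrix has rank 8, and its Smith normal form has invariant factors (1,1,1,1,1,1,1,1).

Reading off H_k = ker ∂_k / im ∂_{k+1}:

  H_0: rank C_0 − rank ∂_1 = 9 − 8 = 1, and the invariant factors of ∂_1 are all 1, so H_0 ≅ Z.
  H_1: rank ker ∂_1 − rank ∂_2 = (12 − 8) − 0 = 4, and there is no ∂_2, so H_1 ≅ Z^4.

(K is a triangulation of a wedge of 4 circles.)

H_0 ≅ Z,  H_1 ≅ Z^4.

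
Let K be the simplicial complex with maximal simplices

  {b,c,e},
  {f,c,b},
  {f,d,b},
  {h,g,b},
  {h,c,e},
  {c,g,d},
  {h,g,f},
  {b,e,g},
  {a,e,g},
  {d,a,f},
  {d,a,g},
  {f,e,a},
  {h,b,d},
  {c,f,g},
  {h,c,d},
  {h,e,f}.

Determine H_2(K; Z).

H_2 ≅ Z.

Order the vertices as a < b < c < d < e < f < g < h. Listing each simplex with vertices in this order, K has dimension 2 with simplices:

  0-simplices (8): a, b, c, d, e, f, g, h
  1-simplices (24): ad, ae, af, ag, bc, bd, be, bf, bg, bh, cd, ce, cf, cg, ch, df, dg, dh, ef, eg, eh, fg, fh, gh
  2-simplices (16): adf, adg, aef, aeg, bce, bcf, bdf, bdh, beg, bgh, cdg, cdh, ceh, cfg, efh, fgh

Hence C_0 ≅ Z^8, C_1 ≅ Z^24, C_2 ≅ Z^16.

∂_1: C_1 → C_0 is given by ∂[p,q] = [q] − [p].
The resulting 8×24 matrix has rank 7, and its Smith normal form has invariant factors (1,1,1,1,1,1,1).

Boundary ∂_2: C_2 → C_1 sends each 2-simplex [p,q,r] to [q,r] − [p,r] + [p,q]. For instance
  ∂cdh = dh − ch + cd,
  ∂fgh = gh − fh + fg.
As a 24×16 matrix over Z this has rank 15, with invariant factors (1,1,1,1,1,1,1,1,1,1,1,1,1,1,1).

Computing H_k = (kernel of ∂_k) / (image of ∂_{k+1}):

  H_2: rank ker ∂_2 − rank ∂_3 = (16 − 15) − 0 = 1, and there is no ∂_3, so H_2 ≅ Z.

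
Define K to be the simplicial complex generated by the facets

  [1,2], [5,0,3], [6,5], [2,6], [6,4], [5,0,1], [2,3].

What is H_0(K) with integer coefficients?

H_0 ≅ Z.

We work with the vertex ordering 0 < 1 < 2 < 3 < 4 < 5 < 6. The simplices of K, each written with vertices in increasing order, are:

  0-simplices (7): [0], [1], [2], [3], [4], [5], [6]
  1-simplices (10): [0,1], [0,3], [0,5], [1,2], [1,5], [2,3], [2,6], [3,5], [4,6], [5,6]
  2-simplices (2): [0,1,5], [0,3,5]

so the chain groups are C_0 ≅ Z^7, C_1 ≅ Z^10, C_2 ≅ Z^2.

The boundary map ∂_1: C_1 → C_0 maps an edge to its endpoints' difference, ∂[p,q] = q − p. For instance
  ∂[0,3] = [3] − [0].
As a 7×10 matrix over Z this has rank 6, with invariant factors (1,1,1,1,1,1).

The boundary map ∂_2: C_2 → C_1 acts by ∂[p,q,r] = [q,r] − [p,r] + [p,q]. For instance
  ∂[0,1,5] = [1,5] − [0,5] + [0,1],
  ∂[0,3,5] = [3,5] − [0,5] + [0,3].
The 10×2 boundary matrix has rank 2 and Smith normal form diag(1,1).

Now H_k = ker ∂_k / im ∂_{k+1}, so:

  H_0: rank C_0 − rank ∂_1 = 7 − 6 = 1, and the invariant factors of ∂_1 are all 1, so H_0 ≅ Z.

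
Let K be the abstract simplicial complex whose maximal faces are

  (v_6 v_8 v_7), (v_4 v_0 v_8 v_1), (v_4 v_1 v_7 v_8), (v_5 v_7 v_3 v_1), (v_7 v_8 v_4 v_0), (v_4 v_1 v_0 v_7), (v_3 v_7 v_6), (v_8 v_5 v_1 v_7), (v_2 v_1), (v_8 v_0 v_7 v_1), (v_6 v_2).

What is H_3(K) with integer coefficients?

Take the total order v_0 < v_1 < v_2 < v_3 < v_4 < v_5 < v_6 < v_7 < v_8 on the vertex set. Then K (dimension 3) consists of the simplices:

  0-simplices (9): [v_0], [v_1], [v_2], [v_3], [v_4], [v_5], [v_6], [v_7], [v_8]
  1-simplices (21): (21 of them)
  2-simplices (18): (18 of them)
  3-simplices (7): [v_0,v_1,v_4,v_7], [v_0,v_1,v_4,v_8], [v_0,v_1,v_7,v_8], [v_0,v_4,v_7,v_8], [v_1,v_3,v_5,v_7], [v_1,v_4,v_7,v_8], [v_1,v_5,v_7,v_8]

giving chain groups C_0 ≅ Z^9, C_1 ≅ Z^21, C_2 ≅ Z^18, C_3 ≅ Z^7.

∂_1: C_1 → C_0 sends each edge [p,q] (with p < q) to q − p. For instance
  ∂[v_3,v_5] = [v_5] − [v_3].
The 9×21 boundary matrix has rank 8 and Smith normal form diag(1,1,1,1,1,1,1,1).

The boundary map ∂_2: C_2 → C_1 sends each 2-simplex [p,q,r] to [q,r] − [p,r] + [p,q]. For instance
  ∂[v_0,v_7,v_8] = [v_7,v_8] − [v_0,v_8] + [v_0,v_7],
  ∂[v_1,v_7,v_8] = [v_7,v_8] − [v_1,v_8] + [v_1,v_7].
The 21×18 boundary matrix has rank 12 and Smith normal form diag(1,1,1,1,1,1,1,1,1,1,1,1).

Boundary ∂_3: C_3 → C_2 sends each 3-simplex σ to the alternating sum Σ_i (−1)^i (σ with its i-th vertex removed). For instance
  ∂[v_0,v_4,v_7,v_8] = [v_4,v_7,v_8] − [v_0,v_7,v_8] + [v_0,v_4,v_8] − [v_0,v_4,v_7],
  ∂[v_0,v_1,v_4,v_7] = [v_1,v_4,v_7] − [v_0,v_4,v_7] + [v_0,v_1,v_7] − [v_0,v_1,v_4].
This gives a 18×7 integer matrix of rank 6; reducing to Smith normal form yields diagonal entries (1,1,1,1,1,1).

Reading off H_k = ker ∂_k / im ∂_{k+1}:

  H_3: rank ker ∂_3 − rank ∂_4 = (7 − 6) − 0 = 1, and there is no ∂_4, so H_3 = Z.

H_3 ≅ Z.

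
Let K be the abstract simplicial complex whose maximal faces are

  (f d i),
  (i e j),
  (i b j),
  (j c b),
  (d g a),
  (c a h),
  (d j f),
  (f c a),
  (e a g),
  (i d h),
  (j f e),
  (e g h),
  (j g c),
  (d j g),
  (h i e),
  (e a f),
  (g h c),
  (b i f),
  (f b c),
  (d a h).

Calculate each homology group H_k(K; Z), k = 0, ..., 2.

H_0 ≅ Z,  H_1 ≅ Z ⊕ Z/2Z,  H_2 = 0.

Order the vertices as a < b < c < d < e < f < g < h < i < j. Listing each simplex with vertices in this order, K has dimension 2 with simplices:

  0-simplices (10): a, b, c, d, e, f, g, h, i, j
  1-simplices (30): ac, ad, ae, af, ag, ah, bc, bf, bi, bj, cf, cg, ch, cj, df, dg, dh, di, dj, ef, eg, eh, ei, ej, fi, fj, gh, gj, hi, ij
  2-simplices (20): acf, ach, adg, adh, aef, aeg, bcf, bcj, bfi, bij, cgh, cgj, dfi, dfj, dgj, dhi, efj, egh, ehi, eij

so the chain groups are C_0 ≅ Z^10, C_1 ≅ Z^30, C_2 ≅ Z^20.

The boundary map ∂_1: C_1 → C_0 is given by ∂[p,q] = [q] − [p].
This gives a 10×30 integer matrix of rank 9; reducing to Smith normal form yields diagonal entries (1,1,1,1,1,1,1,1,1).

The boundary map ∂_2: C_2 → C_1 acts by ∂[p,q,r] = [q,r] − [p,r] + [p,q]. For instance
  ∂cgh = gh − ch + cg,
  ∂ach = ch − ah + ac.
As a 30×20 matrix over Z this has rank 20, with invariant factors (1,1,1,1,1,1,1,1,1,1,1,1,1,1,1,1,1,1,1,2).

Reading off H_k = ker ∂_k / im ∂_{k+1}:

  H_0: rank C_0 − rank ∂_1 = 10 − 9 = 1, and the invariant factors of ∂_1 are all 1, so H_0 = Z.
  H_1: rank ker ∂_1 − rank ∂_2 = (30 − 9) − 20 = 1, and ∂_2 has invariant factor 2 > 1, so H_1 = Z ⊕ Z/2Z.
  H_2: rank ker ∂_2 − rank ∂_3 = (20 − 20) − 0 = 0, and there is no ∂_3, so H_2 = 0.

(K is a triangulation of the Klein bottle.)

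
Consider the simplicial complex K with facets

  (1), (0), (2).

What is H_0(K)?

Order the vertices as 0 < 1 < 2. Listing each simplex with vertices in this order, K has dimension 0 with simplices:

  0-simplices (3): [0], [1], [2]

Hence C_0 ≅ Z^3.

Computing H_k = (kernel of ∂_k) / (image of ∂_{k+1}):

  H_0: rank C_0 − rank ∂_1 = 3 − 0 = 3, and there is no ∂_1, so H_0 ≅ Z^3.

H_0 = Z^3.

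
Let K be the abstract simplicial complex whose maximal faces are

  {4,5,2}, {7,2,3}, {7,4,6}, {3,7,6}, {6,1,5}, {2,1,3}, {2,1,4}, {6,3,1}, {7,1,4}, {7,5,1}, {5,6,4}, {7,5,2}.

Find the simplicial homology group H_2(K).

H_2 ≅ 0.

Fix the vertex order 1 < 2 < 3 < 4 < 5 < 6 < 7 and write every simplex with vertices in increasing order. Then dim K = 2 and the simplices of K are:

  0-simplices (7): [1], [2], [3], [4], [5], [6], [7]
  1-simplices (18): [1,2], [1,3], [1,4], [1,5], [1,6], [1,7], [2,3], [2,4], [2,5], [2,7], [3,6], [3,7], [4,5], [4,6], [4,7], [5,6], [5,7], [6,7]
  2-simplices (12): [1,2,3], [1,2,4], [1,3,6], [1,4,7], [1,5,6], [1,5,7], [2,3,7], [2,4,5], [2,5,7], [3,6,7], [4,5,6], [4,6,7]

giving chain groups C_0 ≅ Z^7, C_1 ≅ Z^18, C_2 ≅ Z^12.

The boundary map ∂_1: C_1 → C_0 is given by ∂[p,q] = [q] − [p]. For instance
  ∂[2,5] = [5] − [2].
This gives a 7×18 integer matrix of rank 6; reducing to Smith normal form yields diagonal entries (1,1,1,1,1,1).

Boundary ∂_2: C_2 → C_1 sends each 2-simplex [p,q,r] to [q,r] − [p,r] + [p,q]. For instance
  ∂[1,3,6] = [3,6] − [1,6] + [1,3],
  ∂[1,2,4] = [2,4] − [1,4] + [1,2].
The resulting 18×12 matrix has rank 12, and its Smith normal form has invariant factors (1,1,1,1,1,1,1,1,1,1,1,2).

Computing H_k = (kernel of ∂_k) / (image of ∂_{k+1}):

  H_2: rank ker ∂_2 − rank ∂_3 = (12 − 12) − 0 = 0, and there is no ∂_3, so H_2 = 0.

(K is a triangulation of the real projective plane RP^2.)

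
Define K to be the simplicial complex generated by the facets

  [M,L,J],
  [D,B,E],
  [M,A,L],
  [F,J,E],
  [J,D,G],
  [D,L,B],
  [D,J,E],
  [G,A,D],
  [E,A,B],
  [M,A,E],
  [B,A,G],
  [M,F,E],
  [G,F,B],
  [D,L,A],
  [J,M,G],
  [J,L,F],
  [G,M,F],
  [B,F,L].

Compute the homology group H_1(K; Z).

We work with the vertex ordering A < B < D < E < F < G < J < L < M. The simplices of K, each written with vertices in increasing order, are:

  0-simplices (9): A, B, D, E, F, G, J, L, M
  1-simplices (27): AB, AD, AE, AG, AL, AM, BD, BE, BF, BG, BL, DE, DG, DJ, DL, EF, EJ, EM, FG, FJ, FL, FM, GJ, GM, JL, JM, LM
  2-simplices (18): ABE, ABG, ADG, ADL, AEM, ALM, BDE, BDL, BFG, BFL, DEJ, DGJ, EFJ, EFM, FGM, FJL, GJM, JLM

Hence C_0 ≅ Z^9, C_1 ≅ Z^27, C_2 ≅ Z^18.

The boundary map ∂_1: C_1 → C_0 maps an edge to its endpoints' difference, ∂[p,q] = q − p. For instance
  ∂JM = M − J.
As a 9×27 matrix over Z this has rank 8, with invariant factors (1,1,1,1,1,1,1,1).

The boundary map ∂_2: C_2 → C_1 acts by ∂[p,q,r] = [q,r] − [p,r] + [p,q]. For instance
  ∂DGJ = GJ − DJ + DG,
  ∂BFG = FG − BG + BF.
The resulting 27×18 matrix has rank 18, and its Smith normal form has invariant factors (1,1,1,1,1,1,1,1,1,1,1,1,1,1,1,1,1,2).

Now H_k = ker ∂_k / im ∂_{k+1}, so:

  H_1: rank ker ∂_1 − rank ∂_2 = (27 − 8) − 18 = 1, and ∂_2 has invariant factor 2 > 1, so H_1 = Z × Z/2.

H_1 = Z × Z/2.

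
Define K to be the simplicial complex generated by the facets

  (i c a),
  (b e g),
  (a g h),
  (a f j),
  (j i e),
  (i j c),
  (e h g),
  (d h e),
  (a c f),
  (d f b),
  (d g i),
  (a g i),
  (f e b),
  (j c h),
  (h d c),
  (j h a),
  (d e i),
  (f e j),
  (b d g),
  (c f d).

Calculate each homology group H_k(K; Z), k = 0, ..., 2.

H_0 = Z,  H_1 = Z ⊕ Z/2,  H_2 = 0.

Order the vertices as a < b < c < d < e < f < g < h < i < j. Listing each simplex with vertices in this order, K has dimension 2 with simplices:

  0-simplices (10): a, b, c, d, e, f, g, h, i, j
  1-simplices (30): ac, af, ag, ah, ai, aj, bd, be, bf, bg, cd, cf, ch, ci, cj, de, df, dg, dh, di, ef, eg, eh, ei, ej, fj, gh, gi, hj, ij
  2-simplices (20): acf, aci, afj, agh, agi, ahj, bdf, bdg, bef, beg, cdf, cdh, chj, cij, deh, dei, dgi, efj, egh, eij

giving chain groups C_0 ≅ Z^10, C_1 ≅ Z^30, C_2 ≅ Z^20.

∂_1: C_1 → C_0 is given by ∂[p,q] = [q] − [p].
As a 10×30 matrix over Z this has rank 9, with invariant factors (1,1,1,1,1,1,1,1,1).

∂_2: C_2 → C_1 acts by ∂[p,q,r] = [q,r] − [p,r] + [p,q]. For instance
  ∂agh = gh − ah + ag,
  ∂eij = ij − ej + ei.
The resulting 30×20 matrix has rank 20, and its Smith normal form has invariant factors (1,1,1,1,1,1,1,1,1,1,1,1,1,1,1,1,1,1,1,2).

Reading off H_k = ker ∂_k / im ∂_{k+1}:

  H_0: rank C_0 − rank ∂_1 = 10 − 9 = 1, and the invariant factors of ∂_1 are all 1, so H_0 ≅ Z.
  H_1: rank ker ∂_1 − rank ∂_2 = (30 − 9) − 20 = 1, and ∂_2 has invariant factor 2 > 1, so H_1 ≅ Z ⊕ Z/2.
  H_2: rank ker ∂_2 − rank ∂_3 = (20 − 20) − 0 = 0, and there is no ∂_3, so H_2 ≅ 0.

(K is a triangulation of the Klein bottle.)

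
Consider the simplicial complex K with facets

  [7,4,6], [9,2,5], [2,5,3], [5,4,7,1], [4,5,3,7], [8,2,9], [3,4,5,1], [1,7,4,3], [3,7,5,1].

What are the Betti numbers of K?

We work with the vertex ordering 1 < 2 < 3 < 4 < 5 < 6 < 7 < 8 < 9. The simplices of K, each written with vertices in increasing order, are:

  0-simplices (9): [1], [2], [3], [4], [5], [6], [7], [8], [9]
  1-simplices (18): [1,3], [1,4], [1,5], [1,7], [2,3], [2,5], [2,8], [2,9], [3,4], [3,5], [3,7], [4,5], [4,6], [4,7], [5,7], [5,9], [6,7], [8,9]
  2-simplices (14): [1,3,4], [1,3,5], [1,3,7], [1,4,5], [1,4,7], [1,5,7], [2,3,5], [2,5,9], [2,8,9], [3,4,5], [3,4,7], [3,5,7], [4,5,7], [4,6,7]
  3-simplices (5): [1,3,4,5], [1,3,4,7], [1,3,5,7], [1,4,5,7], [3,4,5,7]

giving chain groups C_0 ≅ Z^9, C_1 ≅ Z^18, C_2 ≅ Z^14, C_3 ≅ Z^5.

The boundary map ∂_1: C_1 → C_0 maps an edge to its endpoints' difference, ∂[p,q] = q − p. For instance
  ∂[1,4] = [4] − [1].
The resulting 9×18 matrix has rank 8, and its Smith normal form has invariant factors (1,1,1,1,1,1,1,1).

Boundary ∂_2: C_2 → C_1 sends each 2-simplex [p,q,r] to [q,r] − [p,r] + [p,q]. For instance
  ∂[3,4,5] = [4,5] − [3,5] + [3,4],
  ∂[2,8,9] = [8,9] − [2,9] + [2,8].
As a 18×14 matrix over Z this has rank 10, with invariant factors (1,1,1,1,1,1,1,1,1,1).

∂_3: C_3 → C_2 sends each 3-simplex σ to the alternating sum Σ_i (−1)^i (σ with its i-th vertex removed). For instance
  ∂[1,3,5,7] = [3,5,7] − [1,5,7] + [1,3,7] − [1,3,5],
  ∂[3,4,5,7] = [4,5,7] − [3,5,7] + [3,4,7] − [3,4,5].
As a 14×5 matrix over Z this has rank 4, with invariant factors (1,1,1,1).

Reading off H_k = ker ∂_k / im ∂_{k+1}:

  H_0: rank C_0 − rank ∂_1 = 9 − 8 = 1, and the invariant factors of ∂_1 are all 1, so H_0 = Z.
  H_1: rank ker ∂_1 − rank ∂_2 = (18 − 8) − 10 = 0, and the invariant factors of ∂_2 are all 1, so H_1 = 0.
  H_2: rank ker ∂_2 − rank ∂_3 = (14 − 10) − 4 = 0, and the invariant factors of ∂_3 are all 1, so H_2 = 0.
  H_3: rank ker ∂_3 − rank ∂_4 = (5 − 4) − 0 = 1, and there is no ∂_4, so H_3 = Z.

Hence the Betti numbers are b_0 = 1, b_1 = 0, b_2 = 0, b_3 = 1.

b_0 = 1, b_1 = 0, b_2 = 0, b_3 = 1.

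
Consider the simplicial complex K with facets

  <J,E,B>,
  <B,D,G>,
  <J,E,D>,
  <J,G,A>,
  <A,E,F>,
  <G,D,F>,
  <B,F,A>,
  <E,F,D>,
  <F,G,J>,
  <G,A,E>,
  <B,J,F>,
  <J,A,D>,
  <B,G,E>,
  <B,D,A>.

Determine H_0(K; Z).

Order the vertices as A < B < D < E < F < G < J. Listing each simplex with vertices in this order, K has dimension 2 with simplices:

  0-simplices (7): A, B, D, E, F, G, J
  1-simplices (21): AB, AD, AE, AF, AG, AJ, BD, BE, BF, BG, BJ, DE, DF, DG, DJ, EF, EG, EJ, FG, FJ, GJ
  2-simplices (14): ABD, ABF, ADJ, AEF, AEG, AGJ, BDG, BEG, BEJ, BFJ, DEF, DEJ, DFG, FGJ

giving chain groups C_0 ≅ Z^7, C_1 ≅ Z^21, C_2 ≅ Z^14.

∂_1: C_1 → C_0 is given by ∂[p,q] = [q] − [p]. For instance
  ∂FJ = J − F.
The 7×21 boundary matrix has rank 6 and Smith normal form diag(1,1,1,1,1,1).

∂_2: C_2 → C_1 maps a triangle to the signed sum of its edges. For instance
  ∂ABD = BD − AD + AB,
  ∂DEJ = EJ − DJ + DE.
The 21×14 boundary matrix has rank 13 and Smith normal form diag(1,1,1,1,1,1,1,1,1,1,1,1,1).

Reading off H_k = ker ∂_k / im ∂_{k+1}:

  H_0: rank C_0 − rank ∂_1 = 7 − 6 = 1, and the invariant factors of ∂_1 are all 1, so H_0 = Z.

H_0 ≅ Z.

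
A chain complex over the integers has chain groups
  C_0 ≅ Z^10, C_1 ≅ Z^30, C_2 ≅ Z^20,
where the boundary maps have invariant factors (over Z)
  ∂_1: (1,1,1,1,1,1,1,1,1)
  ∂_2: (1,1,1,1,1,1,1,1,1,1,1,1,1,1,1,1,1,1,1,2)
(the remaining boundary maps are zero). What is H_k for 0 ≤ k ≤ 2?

H_0: b_0 = 10 − 0 − 9 = 1; torsion from ∂_1 factors > 1: none. So H_0 = Z.
H_1: b_1 = 30 − 9 − 20 = 1; torsion from ∂_2 factors > 1: [2]. So H_1 = Z ⊕ Z/2Z.
H_2: b_2 = 20 − 20 − 0 = 0; torsion from ∂_3 factors > 1: none. So H_2 = 0.

H_0 = Z,  H_1 = Z ⊕ Z/2Z,  H_2 = 0.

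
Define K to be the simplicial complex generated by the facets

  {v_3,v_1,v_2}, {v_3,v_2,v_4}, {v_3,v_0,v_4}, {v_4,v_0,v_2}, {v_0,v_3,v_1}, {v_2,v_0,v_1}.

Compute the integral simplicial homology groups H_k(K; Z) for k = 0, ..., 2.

H_0 ≅ Z,  H_1 = 0,  H_2 ≅ Z.

Take the total order v_0 < v_1 < v_2 < v_3 < v_4 on the vertex set. Then K (dimension 2) consists of the simplices:

  0-simplices (5): [v_0], [v_1], [v_2], [v_3], [v_4]
  1-simplices (9): [v_0,v_1], [v_0,v_2], [v_0,v_3], [v_0,v_4], [v_1,v_2], [v_1,v_3], [v_2,v_3], [v_2,v_4], [v_3,v_4]
  2-simplices (6): [v_0,v_1,v_2], [v_0,v_1,v_3], [v_0,v_2,v_4], [v_0,v_3,v_4], [v_1,v_2,v_3], [v_2,v_3,v_4]

so the chain groups are C_0 ≅ Z^5, C_1 ≅ Z^9, C_2 ≅ Z^6.

∂_1: C_1 → C_0 sends each edge [p,q] (with p < q) to q − p.
This gives a 5×9 integer matrix of rank 4; reducing to Smith normal form yields diagonal entries (1,1,1,1).

The boundary map ∂_2: C_2 → C_1 maps a triangle to the signed sum of its edges. For instance
  ∂[v_1,v_2,v_3] = [v_2,v_3] − [v_1,v_3] + [v_1,v_2],
  ∂[v_0,v_3,v_4] = [v_3,v_4] − [v_0,v_4] + [v_0,v_3].
The 9×6 boundary matrix has rank 5 and Smith normal form diag(1,1,1,1,1).

Computing H_k = (kernel of ∂_k) / (image of ∂_{k+1}):

  H_0: rank C_0 − rank ∂_1 = 5 − 4 = 1, and the invariant factors of ∂_1 are all 1, so H_0 ≅ Z.
  H_1: rank ker ∂_1 − rank ∂_2 = (9 − 4) − 5 = 0, and the invariant factors of ∂_2 are all 1, so H_1 ≅ 0.
  H_2: rank ker ∂_2 − rank ∂_3 = (6 − 5) − 0 = 1, and there is no ∂_3, so H_2 ≅ Z.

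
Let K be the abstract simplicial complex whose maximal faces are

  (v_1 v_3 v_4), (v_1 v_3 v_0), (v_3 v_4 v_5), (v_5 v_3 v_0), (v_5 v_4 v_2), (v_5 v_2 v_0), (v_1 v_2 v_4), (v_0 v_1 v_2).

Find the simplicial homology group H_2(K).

Fix the vertex order v_0 < v_1 < v_2 < v_3 < v_4 < v_5 and write every simplex with vertices in increasing order. Then dim K = 2 and the simplices of K are:

  0-simplices (6): [v_0], [v_1], [v_2], [v_3], [v_4], [v_5]
  1-simplices (12): [v_0,v_1], [v_0,v_2], [v_0,v_3], [v_0,v_5], [v_1,v_2], [v_1,v_3], [v_1,v_4], [v_2,v_4], [v_2,v_5], [v_3,v_4], [v_3,v_5], [v_4,v_5]
  2-simplices (8): [v_0,v_1,v_2], [v_0,v_1,v_3], [v_0,v_2,v_5], [v_0,v_3,v_5], [v_1,v_2,v_4], [v_1,v_3,v_4], [v_2,v_4,v_5], [v_3,v_4,v_5]

giving chain groups C_0 ≅ Z^6, C_1 ≅ Z^12, C_2 ≅ Z^8.

The boundary map ∂_1: C_1 → C_0 maps an edge to its endpoints' difference, ∂[p,q] = q − p.
The resulting 6×12 matrix has rank 5, and its Smith normal form has invariant factors (1,1,1,1,1).

The boundary map ∂_2: C_2 → C_1 sends each 2-simplex [p,q,r] to [q,r] − [p,r] + [p,q]. For instance
  ∂[v_0,v_3,v_5] = [v_3,v_5] − [v_0,v_5] + [v_0,v_3],
  ∂[v_2,v_4,v_5] = [v_4,v_5] − [v_2,v_5] + [v_2,v_4].
As a 12×8 matrix over Z this has rank 7, with invariant factors (1,1,1,1,1,1,1).

Now H_k = ker ∂_k / im ∂_{k+1}, so:

  H_2: rank ker ∂_2 − rank ∂_3 = (8 − 7) − 0 = 1, and there is no ∂_3, so H_2 = Z.

H_2 = Z.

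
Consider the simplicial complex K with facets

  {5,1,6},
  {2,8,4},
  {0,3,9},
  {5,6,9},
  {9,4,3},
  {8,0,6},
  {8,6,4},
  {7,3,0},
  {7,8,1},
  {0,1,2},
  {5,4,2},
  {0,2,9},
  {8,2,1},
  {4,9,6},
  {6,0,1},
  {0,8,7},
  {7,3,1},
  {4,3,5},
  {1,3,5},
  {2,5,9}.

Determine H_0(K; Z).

Order the vertices as 0 < 1 < 2 < 3 < 4 < 5 < 6 < 7 < 8 < 9. Listing each simplex with vertices in this order, K has dimension 2 with simplices:

  0-simplices (10): [0], [1], [2], [3], [4], [5], [6], [7], [8], [9]
  1-simplices (30): (30 of them)
  2-simplices (20): (20 of them)

giving chain groups C_0 ≅ Z^10, C_1 ≅ Z^30, C_2 ≅ Z^20.

∂_1: C_1 → C_0 is given by ∂[p,q] = [q] − [p]. For instance
  ∂[2,4] = [4] − [2].
The 10×30 boundary matrix has rank 9 and Smith normal form diag(1,1,1,1,1,1,1,1,1).

The boundary map ∂_2: C_2 → C_1 maps a triangle to the signed sum of its edges. For instance
  ∂[1,5,6] = [5,6] − [1,6] + [1,5],
  ∂[4,6,9] = [6,9] − [4,9] + [4,6].
The resulting 30×20 matrix has rank 20, and its Smith normal form has invariant factors (1,1,1,1,1,1,1,1,1,1,1,1,1,1,1,1,1,1,1,2).

Reading off H_k = ker ∂_k / im ∂_{k+1}:

  H_0: rank C_0 − rank ∂_1 = 10 − 9 = 1, and the invariant factors of ∂_1 are all 1, so H_0 ≅ Z.

H_0 = Z.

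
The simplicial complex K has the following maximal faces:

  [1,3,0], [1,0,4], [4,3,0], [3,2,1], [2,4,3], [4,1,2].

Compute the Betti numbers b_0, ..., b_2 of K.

Take the total order 0 < 1 < 2 < 3 < 4 on the vertex set. Then K (dimension 2) consists of the simplices:

  0-simplices (5): [0], [1], [2], [3], [4]
  1-simplices (9): [0,1], [0,3], [0,4], [1,2], [1,3], [1,4], [2,3], [2,4], [3,4]
  2-simplices (6): [0,1,3], [0,1,4], [0,3,4], [1,2,3], [1,2,4], [2,3,4]

giving chain groups C_0 ≅ Z^5, C_1 ≅ Z^9, C_2 ≅ Z^6.

∂_1: C_1 → C_0 maps an edge to its endpoints' difference, ∂[p,q] = q − p. For instance
  ∂[2,4] = [4] − [2].
The 5×9 boundary matrix has rank 4 and Smith normal form diag(1,1,1,1).

Boundary ∂_2: C_2 → C_1 acts by ∂[p,q,r] = [q,r] − [p,r] + [p,q]. For instance
  ∂[0,3,4] = [3,4] − [0,4] + [0,3],
  ∂[0,1,4] = [1,4] − [0,4] + [0,1].
The 9×6 boundary matrix has rank 5 and Smith normal form diag(1,1,1,1,1).

Now H_k = ker ∂_k / im ∂_{k+1}, so:

  H_0: rank C_0 − rank ∂_1 = 5 − 4 = 1, and the invariant factors of ∂_1 are all 1, so H_0 = Z.
  H_1: rank ker ∂_1 − rank ∂_2 = (9 − 4) − 5 = 0, and the invariant factors of ∂_2 are all 1, so H_1 = 0.
  H_2: rank ker ∂_2 − rank ∂_3 = (6 − 5) − 0 = 1, and there is no ∂_3, so H_2 = Z.

Hence the Betti numbers are b_0 = 1, b_1 = 0, b_2 = 1.

b_0 = 1, b_1 = 0, b_2 = 1.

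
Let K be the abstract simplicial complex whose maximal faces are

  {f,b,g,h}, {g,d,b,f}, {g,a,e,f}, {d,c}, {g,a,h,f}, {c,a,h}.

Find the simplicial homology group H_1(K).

H_1 ≅ Z.

Take the total order a < b < c < d < e < f < g < h on the vertex set. Then K (dimension 3) consists of the simplices:

  0-simplices (8): a, b, c, d, e, f, g, h
  1-simplices (18): ac, ae, af, ag, ah, bd, bf, bg, bh, cd, ch, df, dg, ef, eg, fg, fh, gh
  2-simplices (14): ach, aef, aeg, afg, afh, agh, bdf, bdg, bfg, bfh, bgh, dfg, efg, fgh
  3-simplices (4): aefg, afgh, bdfg, bfgh

Hence C_0 ≅ Z^8, C_1 ≅ Z^18, C_2 ≅ Z^14, C_3 ≅ Z^4.

∂_1: C_1 → C_0 maps an edge to its endpoints' difference, ∂[p,q] = q − p.
The 8×18 boundary matrix has rank 7 and Smith normal form diag(1,1,1,1,1,1,1).

The boundary map ∂_2: C_2 → C_1 sends each 2-simplex [p,q,r] to [q,r] − [p,r] + [p,q]. For instance
  ∂aeg = eg − ag + ae,
  ∂efg = fg − eg + ef.
The resulting 18×14 matrix has rank 10, and its Smith normal form has invariant factors (1,1,1,1,1,1,1,1,1,1).

∂_3: C_3 → C_2 sends each 3-simplex σ to the alternating sum Σ_i (−1)^i (σ with its i-th vertex removed). For instance
  ∂aefg = efg − afg + aeg − aef,
  ∂bfgh = fgh − bgh + bfh − bfg.
This gives a 14×4 integer matrix of rank 4; reducing to Smith normal form yields diagonal entries (1,1,1,1).

Reading off H_k = ker ∂_k / im ∂_{k+1}:

  H_1: rank ker ∂_1 − rank ∂_2 = (18 − 7) − 10 = 1, and the invariant factors of ∂_2 are all 1, so H_1 ≅ Z.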